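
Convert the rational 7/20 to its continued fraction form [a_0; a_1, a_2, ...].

Run the Euclidean algorithm on 7 and 20; the successive quotients are the partial quotients a_0, a_1, ... (each step inverts the fractional part left over by the previous one):
  7 = 0*20 + 7, so a_0 = 0.
  20 = 2*7 + 6, so a_1 = 2.
  7 = 1*6 + 1, so a_2 = 1.
  6 = 6*1 + 0, so a_3 = 6.
The remainder reaches 0 after 4 divisions, so the expansion has 4 partial quotients, read off in order.

[0; 2, 1, 6]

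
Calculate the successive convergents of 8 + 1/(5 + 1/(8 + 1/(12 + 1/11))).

Using the convergent recurrence p_i = a_i*p_{i-1} + p_{i-2}, q_i = a_i*q_{i-1} + q_{i-2} with p_{-2}=0, p_{-1}=1, q_{-2}=1, q_{-1}=0:
  i=0: a_0=8, p_0 = 8*1 + 0 = 8, q_0 = 8*0 + 1 = 1.
  i=1: a_1=5, p_1 = 5*8 + 1 = 41, q_1 = 5*1 + 0 = 5.
  i=2: a_2=8, p_2 = 8*41 + 8 = 336, q_2 = 8*5 + 1 = 41.
  i=3: a_3=12, p_3 = 12*336 + 41 = 4073, q_3 = 12*41 + 5 = 497.
  i=4: a_4=11, p_4 = 11*4073 + 336 = 45139, q_4 = 11*497 + 41 = 5508.

8/1, 41/5, 336/41, 4073/497, 45139/5508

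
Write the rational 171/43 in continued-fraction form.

[3; 1, 42]

Run the Euclidean algorithm on 171 and 43; the successive quotients are the partial quotients a_0, a_1, ... (each step inverts the fractional part left over by the previous one):
  171 = 3*43 + 42, so a_0 = 3.
  43 = 1*42 + 1, so a_1 = 1.
  42 = 42*1 + 0, so a_2 = 42.
The remainder reaches 0 after 3 divisions, so the expansion has 3 partial quotients, read off in order.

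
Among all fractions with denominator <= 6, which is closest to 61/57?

1/1

Expand x = 61/57 as a continued fraction with the Euclidean algorithm:
  61 = 1*57 + 4, so a_0 = 1.
  57 = 14*4 + 1, so a_1 = 14.
  4 = 4*1 + 0, so a_2 = 4.
so x = [1; 14, 4].
Convergents (p_i = a_i*p_{i-1} + p_{i-2}, q_i = a_i*q_{i-1} + q_{i-2} with p_{-2}=0, p_{-1}=1, q_{-2}=1, q_{-1}=0), until the denominator exceeds 6:
  i=0: a_0=1, p_0 = 1*1 + 0 = 1, q_0 = 1*0 + 1 = 1.
  i=1: a_1=14, p_1 = 14*1 + 1 = 15, q_1 = 14*1 + 0 = 14.
q_1 = 14 > 6, so the last convergent with denominator <= 6 is p_0/q_0 = 1/1.
The closest fraction with denominator <= 6 is either p_0/q_0 or the intermediate fraction (k*p_0 + p_{-1})/(k*q_0 + q_{-1}) with the largest k >= 1 whose denominator stays <= 6; these approach x as k grows, and every other convergent or intermediate fraction in range is farther away.
Largest k: floor((6 - q_{-1})/q_0) = floor((6 - 0)/1) = 6 (using the seeds p_{-1} = 1, q_{-1} = 0).
That gives (6*1 + 1)/(6*1 + 0) = 7/6.
Compare the errors: |x - 1/1| = |61*1 - 1*57|/(57*1) = 4/57, and |x - 7/6| = |61*6 - 7*57|/(57*6) = 33/342.
Cross-multiplying, 4*342 = 1368 < 1881 = 33*57, so 4/57 is smaller: the convergent 1/1 is closer to x than 7/6.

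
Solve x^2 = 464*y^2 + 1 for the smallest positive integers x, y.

(x, y) = (9801, 455)

First expand sqrt(464) as a continued fraction. With x_i = (sqrt(464) + m_i)/d_i and (m_0, d_0) = (0, 1): a_0 = floor(sqrt(464)) = 21, since 21^2 = 441 <= 464 < 484 = 22^2.
Iterate m_{i+1} = d_i*a_i - m_i, d_{i+1} = (464 - m_{i+1}^2)/d_i, a_{i+1} = floor((a_0 + m_{i+1})/d_{i+1}):
  m_1 = 1*21 - 0 = 21, d_1 = (464 - 21^2)/1 = 23/1 = 23, a_1 = floor((21 + 21)/23) = 1.
  m_2 = 23*1 - 21 = 2, d_2 = (464 - 2^2)/23 = 460/23 = 20, a_2 = floor((21 + 2)/20) = 1.
  m_3 = 20*1 - 2 = 18, d_3 = (464 - 18^2)/20 = 140/20 = 7, a_3 = floor((21 + 18)/7) = 5.
  m_4 = 7*5 - 18 = 17, d_4 = (464 - 17^2)/7 = 175/7 = 25, a_4 = floor((21 + 17)/25) = 1.
  m_5 = 25*1 - 17 = 8, d_5 = (464 - 8^2)/25 = 400/25 = 16, a_5 = floor((21 + 8)/16) = 1.
  m_6 = 16*1 - 8 = 8, d_6 = (464 - 8^2)/16 = 400/16 = 25, a_6 = floor((21 + 8)/25) = 1.
  m_7 = 25*1 - 8 = 17, d_7 = (464 - 17^2)/25 = 175/25 = 7, a_7 = floor((21 + 17)/7) = 5.
  m_8 = 7*5 - 17 = 18, d_8 = (464 - 18^2)/7 = 140/7 = 20, a_8 = floor((21 + 18)/20) = 1.
  m_9 = 20*1 - 18 = 2, d_9 = (464 - 2^2)/20 = 460/20 = 23, a_9 = floor((21 + 2)/23) = 1.
  m_10 = 23*1 - 2 = 21, d_10 = (464 - 21^2)/23 = 23/23 = 1, a_10 = floor((21 + 21)/1) = 42.
  m_11 = 1*42 - 21 = 21, d_11 = (464 - 21^2)/1 = 23/1 = 23: (m_11, d_11) = (m_1, d_1) = (21, 23), so from here the quotients repeat a_1, ..., a_10; the period length is 10.
So sqrt(464) = [21; (1, 1, 5, 1, 1, 1, 5, 1, 1, 42)] with period length k = 10.
k is even, so the fundamental solution of x^2 - 464y^2 = 1 is (p_{k-1}, q_{k-1}) = (p_9, q_9); compute convergents through index 9.
Convergents (p_i = a_i*p_{i-1} + p_{i-2}, q_i = a_i*q_{i-1} + q_{i-2} with p_{-2}=0, p_{-1}=1, q_{-2}=1, q_{-1}=0):
  i=0: a_0=21, p_0 = 21*1 + 0 = 21, q_0 = 21*0 + 1 = 1.
  i=1: a_1=1, p_1 = 1*21 + 1 = 22, q_1 = 1*1 + 0 = 1.
  i=2: a_2=1, p_2 = 1*22 + 21 = 43, q_2 = 1*1 + 1 = 2.
  i=3: a_3=5, p_3 = 5*43 + 22 = 237, q_3 = 5*2 + 1 = 11.
  i=4: a_4=1, p_4 = 1*237 + 43 = 280, q_4 = 1*11 + 2 = 13.
  i=5: a_5=1, p_5 = 1*280 + 237 = 517, q_5 = 1*13 + 11 = 24.
  i=6: a_6=1, p_6 = 1*517 + 280 = 797, q_6 = 1*24 + 13 = 37.
  i=7: a_7=5, p_7 = 5*797 + 517 = 4502, q_7 = 5*37 + 24 = 209.
  i=8: a_8=1, p_8 = 1*4502 + 797 = 5299, q_8 = 1*209 + 37 = 246.
  i=9: a_9=1, p_9 = 1*5299 + 4502 = 9801, q_9 = 1*246 + 209 = 455.
Check: 9801^2 - 464*455^2 = 96059601 - 96059600 = 1, so (x, y) = (9801, 455) solves the equation, and by the theorem it is the least positive solution.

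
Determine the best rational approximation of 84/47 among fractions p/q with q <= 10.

16/9

Expand x = 84/47 as a continued fraction with the Euclidean algorithm:
  84 = 1*47 + 37, so a_0 = 1.
  47 = 1*37 + 10, so a_1 = 1.
  37 = 3*10 + 7, so a_2 = 3.
  10 = 1*7 + 3, so a_3 = 1.
  7 = 2*3 + 1, so a_4 = 2.
  3 = 3*1 + 0, so a_5 = 3.
so x = [1; 1, 3, 1, 2, 3].
Convergents (p_i = a_i*p_{i-1} + p_{i-2}, q_i = a_i*q_{i-1} + q_{i-2} with p_{-2}=0, p_{-1}=1, q_{-2}=1, q_{-1}=0), until the denominator exceeds 10:
  i=0: a_0=1, p_0 = 1*1 + 0 = 1, q_0 = 1*0 + 1 = 1.
  i=1: a_1=1, p_1 = 1*1 + 1 = 2, q_1 = 1*1 + 0 = 1.
  i=2: a_2=3, p_2 = 3*2 + 1 = 7, q_2 = 3*1 + 1 = 4.
  i=3: a_3=1, p_3 = 1*7 + 2 = 9, q_3 = 1*4 + 1 = 5.
  i=4: a_4=2, p_4 = 2*9 + 7 = 25, q_4 = 2*5 + 4 = 14.
q_4 = 14 > 10, so the last convergent with denominator <= 10 is p_3/q_3 = 9/5.
The closest fraction with denominator <= 10 is either p_3/q_3 or the intermediate fraction (k*p_3 + p_2)/(k*q_3 + q_2) with the largest k >= 1 whose denominator stays <= 10; these approach x as k grows, and every other convergent or intermediate fraction in range is farther away.
Largest k: floor((10 - q_2)/q_3) = floor((10 - 4)/5) = 1.
That gives (1*9 + 7)/(1*5 + 4) = 16/9.
Compare the errors: |x - 9/5| = |84*5 - 9*47|/(47*5) = 3/235, and |x - 16/9| = |84*9 - 16*47|/(47*9) = 4/423.
Cross-multiplying, 4*235 = 940 < 1269 = 3*423, so 4/423 is smaller: the intermediate fraction 16/9 is closer to x than 9/5.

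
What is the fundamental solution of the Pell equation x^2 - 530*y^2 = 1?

(x, y) = (1059, 46)

First expand sqrt(530) as a continued fraction. With x_i = (sqrt(530) + m_i)/d_i and (m_0, d_0) = (0, 1): a_0 = floor(sqrt(530)) = 23, since 23^2 = 529 <= 530 < 576 = 24^2.
Iterate m_{i+1} = d_i*a_i - m_i, d_{i+1} = (530 - m_{i+1}^2)/d_i, a_{i+1} = floor((a_0 + m_{i+1})/d_{i+1}):
  m_1 = 1*23 - 0 = 23, d_1 = (530 - 23^2)/1 = 1/1 = 1, a_1 = floor((23 + 23)/1) = 46.
  m_2 = 1*46 - 23 = 23, d_2 = (530 - 23^2)/1 = 1/1 = 1: (m_2, d_2) = (m_1, d_1) = (23, 1), so from here the quotient a_1 repeats; the period length is 1.
So sqrt(530) = [23; (46)] with period length k = 1.
k is odd, so (p_{k-1}, q_{k-1}) only solves x^2 - 530y^2 = -1 and the fundamental solution of x^2 - 530y^2 = 1 is (p_{2k-1}, q_{2k-1}) = (p_1, q_1); compute convergents through index 1, running through the period twice.
Convergents (p_i = a_i*p_{i-1} + p_{i-2}, q_i = a_i*q_{i-1} + q_{i-2} with p_{-2}=0, p_{-1}=1, q_{-2}=1, q_{-1}=0):
  i=0: a_0=23, p_0 = 23*1 + 0 = 23, q_0 = 23*0 + 1 = 1.
  i=1: a_1=46, p_1 = 46*23 + 1 = 1059, q_1 = 46*1 + 0 = 46.
Indeed p_0^2 - 530*q_0^2 = 529 - 530 = -1, not +1.
Check: 1059^2 - 530*46^2 = 1121481 - 1121480 = 1, so (x, y) = (1059, 46) solves the equation, and by the theorem it is the least positive solution.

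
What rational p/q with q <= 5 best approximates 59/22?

Expand x = 59/22 as a continued fraction with the Euclidean algorithm:
  59 = 2*22 + 15, so a_0 = 2.
  22 = 1*15 + 7, so a_1 = 1.
  15 = 2*7 + 1, so a_2 = 2.
  7 = 7*1 + 0, so a_3 = 7.
so x = [2; 1, 2, 7].
Convergents (p_i = a_i*p_{i-1} + p_{i-2}, q_i = a_i*q_{i-1} + q_{i-2} with p_{-2}=0, p_{-1}=1, q_{-2}=1, q_{-1}=0), until the denominator exceeds 5:
  i=0: a_0=2, p_0 = 2*1 + 0 = 2, q_0 = 2*0 + 1 = 1.
  i=1: a_1=1, p_1 = 1*2 + 1 = 3, q_1 = 1*1 + 0 = 1.
  i=2: a_2=2, p_2 = 2*3 + 2 = 8, q_2 = 2*1 + 1 = 3.
  i=3: a_3=7, p_3 = 7*8 + 3 = 59, q_3 = 7*3 + 1 = 22.
q_3 = 22 > 5, so the last convergent with denominator <= 5 is p_2/q_2 = 8/3.
The closest fraction with denominator <= 5 is either p_2/q_2 or the intermediate fraction (k*p_2 + p_1)/(k*q_2 + q_1) with the largest k >= 1 whose denominator stays <= 5; these approach x as k grows, and every other convergent or intermediate fraction in range is farther away.
Largest k: floor((5 - q_1)/q_2) = floor((5 - 1)/3) = 1.
That gives (1*8 + 3)/(1*3 + 1) = 11/4.
Compare the errors: |x - 8/3| = |59*3 - 8*22|/(22*3) = 1/66, and |x - 11/4| = |59*4 - 11*22|/(22*4) = 6/88.
Cross-multiplying, 1*88 = 88 < 396 = 6*66, so 1/66 is smaller: the convergent 8/3 is closer to x than 11/4.

8/3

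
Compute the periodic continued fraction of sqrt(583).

Write x_i = (sqrt(583) + m_i)/d_i with (m_0, d_0) = (0, 1). a_0 = floor(sqrt(583)) = 24, since 24^2 = 576 <= 583 < 625 = 25^2.
Iterate m_{i+1} = d_i*a_i - m_i, d_{i+1} = (583 - m_{i+1}^2)/d_i, a_{i+1} = floor((a_0 + m_{i+1})/d_{i+1}):
  m_1 = 1*24 - 0 = 24, d_1 = (583 - 24^2)/1 = 7/1 = 7, a_1 = floor((24 + 24)/7) = 6.
  m_2 = 7*6 - 24 = 18, d_2 = (583 - 18^2)/7 = 259/7 = 37, a_2 = floor((24 + 18)/37) = 1.
  m_3 = 37*1 - 18 = 19, d_3 = (583 - 19^2)/37 = 222/37 = 6, a_3 = floor((24 + 19)/6) = 7.
  m_4 = 6*7 - 19 = 23, d_4 = (583 - 23^2)/6 = 54/6 = 9, a_4 = floor((24 + 23)/9) = 5.
  m_5 = 9*5 - 23 = 22, d_5 = (583 - 22^2)/9 = 99/9 = 11, a_5 = floor((24 + 22)/11) = 4.
  m_6 = 11*4 - 22 = 22, d_6 = (583 - 22^2)/11 = 99/11 = 9, a_6 = floor((24 + 22)/9) = 5.
  m_7 = 9*5 - 22 = 23, d_7 = (583 - 23^2)/9 = 54/9 = 6, a_7 = floor((24 + 23)/6) = 7.
  m_8 = 6*7 - 23 = 19, d_8 = (583 - 19^2)/6 = 222/6 = 37, a_8 = floor((24 + 19)/37) = 1.
  m_9 = 37*1 - 19 = 18, d_9 = (583 - 18^2)/37 = 259/37 = 7, a_9 = floor((24 + 18)/7) = 6.
  m_10 = 7*6 - 18 = 24, d_10 = (583 - 24^2)/7 = 7/7 = 1, a_10 = floor((24 + 24)/1) = 48.
  m_11 = 1*48 - 24 = 24, d_11 = (583 - 24^2)/1 = 7/1 = 7: (m_11, d_11) = (m_1, d_1) = (24, 7), so from here the quotients repeat a_1, ..., a_10; the period length is 10.
Hence the expansion of sqrt(583) is a_0 = 24 followed by the repeating block 6, 1, 7, 5, 4, 5, 7, 1, 6, 48 (period 10).

[24; (6, 1, 7, 5, 4, 5, 7, 1, 6, 48)]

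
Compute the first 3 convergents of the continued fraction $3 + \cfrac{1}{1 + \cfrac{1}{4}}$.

Using the convergent recurrence p_i = a_i*p_{i-1} + p_{i-2}, q_i = a_i*q_{i-1} + q_{i-2} with p_{-2}=0, p_{-1}=1, q_{-2}=1, q_{-1}=0:
  i=0: a_0=3, p_0 = 3*1 + 0 = 3, q_0 = 3*0 + 1 = 1.
  i=1: a_1=1, p_1 = 1*3 + 1 = 4, q_1 = 1*1 + 0 = 1.
  i=2: a_2=4, p_2 = 4*4 + 3 = 19, q_2 = 4*1 + 1 = 5.

3/1, 4/1, 19/5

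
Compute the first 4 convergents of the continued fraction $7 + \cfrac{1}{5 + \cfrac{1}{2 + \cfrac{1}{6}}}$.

7/1, 36/5, 79/11, 510/71

Using the convergent recurrence p_i = a_i*p_{i-1} + p_{i-2}, q_i = a_i*q_{i-1} + q_{i-2} with p_{-2}=0, p_{-1}=1, q_{-2}=1, q_{-1}=0:
  i=0: a_0=7, p_0 = 7*1 + 0 = 7, q_0 = 7*0 + 1 = 1.
  i=1: a_1=5, p_1 = 5*7 + 1 = 36, q_1 = 5*1 + 0 = 5.
  i=2: a_2=2, p_2 = 2*36 + 7 = 79, q_2 = 2*5 + 1 = 11.
  i=3: a_3=6, p_3 = 6*79 + 36 = 510, q_3 = 6*11 + 5 = 71.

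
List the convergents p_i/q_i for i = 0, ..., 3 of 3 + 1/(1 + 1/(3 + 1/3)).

3/1, 4/1, 15/4, 49/13

Using the convergent recurrence p_i = a_i*p_{i-1} + p_{i-2}, q_i = a_i*q_{i-1} + q_{i-2} with p_{-2}=0, p_{-1}=1, q_{-2}=1, q_{-1}=0:
  i=0: a_0=3, p_0 = 3*1 + 0 = 3, q_0 = 3*0 + 1 = 1.
  i=1: a_1=1, p_1 = 1*3 + 1 = 4, q_1 = 1*1 + 0 = 1.
  i=2: a_2=3, p_2 = 3*4 + 3 = 15, q_2 = 3*1 + 1 = 4.
  i=3: a_3=3, p_3 = 3*15 + 4 = 49, q_3 = 3*4 + 1 = 13.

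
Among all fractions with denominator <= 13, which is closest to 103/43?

Expand x = 103/43 as a continued fraction with the Euclidean algorithm:
  103 = 2*43 + 17, so a_0 = 2.
  43 = 2*17 + 9, so a_1 = 2.
  17 = 1*9 + 8, so a_2 = 1.
  9 = 1*8 + 1, so a_3 = 1.
  8 = 8*1 + 0, so a_4 = 8.
so x = [2; 2, 1, 1, 8].
Convergents (p_i = a_i*p_{i-1} + p_{i-2}, q_i = a_i*q_{i-1} + q_{i-2} with p_{-2}=0, p_{-1}=1, q_{-2}=1, q_{-1}=0), until the denominator exceeds 13:
  i=0: a_0=2, p_0 = 2*1 + 0 = 2, q_0 = 2*0 + 1 = 1.
  i=1: a_1=2, p_1 = 2*2 + 1 = 5, q_1 = 2*1 + 0 = 2.
  i=2: a_2=1, p_2 = 1*5 + 2 = 7, q_2 = 1*2 + 1 = 3.
  i=3: a_3=1, p_3 = 1*7 + 5 = 12, q_3 = 1*3 + 2 = 5.
  i=4: a_4=8, p_4 = 8*12 + 7 = 103, q_4 = 8*5 + 3 = 43.
q_4 = 43 > 13, so the last convergent with denominator <= 13 is p_3/q_3 = 12/5.
The closest fraction with denominator <= 13 is either p_3/q_3 or the intermediate fraction (k*p_3 + p_2)/(k*q_3 + q_2) with the largest k >= 1 whose denominator stays <= 13; these approach x as k grows, and every other convergent or intermediate fraction in range is farther away.
Largest k: floor((13 - q_2)/q_3) = floor((13 - 3)/5) = 2.
That gives (2*12 + 7)/(2*5 + 3) = 31/13.
Compare the errors: |x - 12/5| = |103*5 - 12*43|/(43*5) = 1/215, and |x - 31/13| = |103*13 - 31*43|/(43*13) = 6/559.
Cross-multiplying, 1*559 = 559 < 1290 = 6*215, so 1/215 is smaller: the convergent 12/5 is closer to x than 31/13.

12/5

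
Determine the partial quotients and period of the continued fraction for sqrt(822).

[28; (1, 2, 28, 2, 1, 56)]

Write x_i = (sqrt(822) + m_i)/d_i with (m_0, d_0) = (0, 1). a_0 = floor(sqrt(822)) = 28, since 28^2 = 784 <= 822 < 841 = 29^2.
Iterate m_{i+1} = d_i*a_i - m_i, d_{i+1} = (822 - m_{i+1}^2)/d_i, a_{i+1} = floor((a_0 + m_{i+1})/d_{i+1}):
  m_1 = 1*28 - 0 = 28, d_1 = (822 - 28^2)/1 = 38/1 = 38, a_1 = floor((28 + 28)/38) = 1.
  m_2 = 38*1 - 28 = 10, d_2 = (822 - 10^2)/38 = 722/38 = 19, a_2 = floor((28 + 10)/19) = 2.
  m_3 = 19*2 - 10 = 28, d_3 = (822 - 28^2)/19 = 38/19 = 2, a_3 = floor((28 + 28)/2) = 28.
  m_4 = 2*28 - 28 = 28, d_4 = (822 - 28^2)/2 = 38/2 = 19, a_4 = floor((28 + 28)/19) = 2.
  m_5 = 19*2 - 28 = 10, d_5 = (822 - 10^2)/19 = 722/19 = 38, a_5 = floor((28 + 10)/38) = 1.
  m_6 = 38*1 - 10 = 28, d_6 = (822 - 28^2)/38 = 38/38 = 1, a_6 = floor((28 + 28)/1) = 56.
  m_7 = 1*56 - 28 = 28, d_7 = (822 - 28^2)/1 = 38/1 = 38: (m_7, d_7) = (m_1, d_1) = (28, 38), so from here the quotients repeat a_1, ..., a_6; the period length is 6.
Hence the expansion of sqrt(822) is a_0 = 28 followed by the repeating block 1, 2, 28, 2, 1, 56 (period 6).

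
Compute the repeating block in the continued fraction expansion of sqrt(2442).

[49; (2, 2, 2, 98)]

Write x_i = (sqrt(2442) + m_i)/d_i with (m_0, d_0) = (0, 1). a_0 = floor(sqrt(2442)) = 49, since 49^2 = 2401 <= 2442 < 2500 = 50^2.
Iterate m_{i+1} = d_i*a_i - m_i, d_{i+1} = (2442 - m_{i+1}^2)/d_i, a_{i+1} = floor((a_0 + m_{i+1})/d_{i+1}):
  m_1 = 1*49 - 0 = 49, d_1 = (2442 - 49^2)/1 = 41/1 = 41, a_1 = floor((49 + 49)/41) = 2.
  m_2 = 41*2 - 49 = 33, d_2 = (2442 - 33^2)/41 = 1353/41 = 33, a_2 = floor((49 + 33)/33) = 2.
  m_3 = 33*2 - 33 = 33, d_3 = (2442 - 33^2)/33 = 1353/33 = 41, a_3 = floor((49 + 33)/41) = 2.
  m_4 = 41*2 - 33 = 49, d_4 = (2442 - 49^2)/41 = 41/41 = 1, a_4 = floor((49 + 49)/1) = 98.
  m_5 = 1*98 - 49 = 49, d_5 = (2442 - 49^2)/1 = 41/1 = 41: (m_5, d_5) = (m_1, d_1) = (49, 41), so from here the quotients repeat a_1, ..., a_4; the period length is 4.
Hence the expansion of sqrt(2442) is a_0 = 49 followed by the repeating block 2, 2, 2, 98 (period 4).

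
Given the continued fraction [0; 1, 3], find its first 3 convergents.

0/1, 1/1, 3/4

Using the convergent recurrence p_i = a_i*p_{i-1} + p_{i-2}, q_i = a_i*q_{i-1} + q_{i-2} with p_{-2}=0, p_{-1}=1, q_{-2}=1, q_{-1}=0:
  i=0: a_0=0, p_0 = 0*1 + 0 = 0, q_0 = 0*0 + 1 = 1.
  i=1: a_1=1, p_1 = 1*0 + 1 = 1, q_1 = 1*1 + 0 = 1.
  i=2: a_2=3, p_2 = 3*1 + 0 = 3, q_2 = 3*1 + 1 = 4.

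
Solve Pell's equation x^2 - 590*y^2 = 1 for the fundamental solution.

(x, y) = (5781, 238)

First expand sqrt(590) as a continued fraction. With x_i = (sqrt(590) + m_i)/d_i and (m_0, d_0) = (0, 1): a_0 = floor(sqrt(590)) = 24, since 24^2 = 576 <= 590 < 625 = 25^2.
Iterate m_{i+1} = d_i*a_i - m_i, d_{i+1} = (590 - m_{i+1}^2)/d_i, a_{i+1} = floor((a_0 + m_{i+1})/d_{i+1}):
  m_1 = 1*24 - 0 = 24, d_1 = (590 - 24^2)/1 = 14/1 = 14, a_1 = floor((24 + 24)/14) = 3.
  m_2 = 14*3 - 24 = 18, d_2 = (590 - 18^2)/14 = 266/14 = 19, a_2 = floor((24 + 18)/19) = 2.
  m_3 = 19*2 - 18 = 20, d_3 = (590 - 20^2)/19 = 190/19 = 10, a_3 = floor((24 + 20)/10) = 4.
  m_4 = 10*4 - 20 = 20, d_4 = (590 - 20^2)/10 = 190/10 = 19, a_4 = floor((24 + 20)/19) = 2.
  m_5 = 19*2 - 20 = 18, d_5 = (590 - 18^2)/19 = 266/19 = 14, a_5 = floor((24 + 18)/14) = 3.
  m_6 = 14*3 - 18 = 24, d_6 = (590 - 24^2)/14 = 14/14 = 1, a_6 = floor((24 + 24)/1) = 48.
  m_7 = 1*48 - 24 = 24, d_7 = (590 - 24^2)/1 = 14/1 = 14: (m_7, d_7) = (m_1, d_1) = (24, 14), so from here the quotients repeat a_1, ..., a_6; the period length is 6.
So sqrt(590) = [24; (3, 2, 4, 2, 3, 48)] with period length k = 6.
k is even, so the fundamental solution of x^2 - 590y^2 = 1 is (p_{k-1}, q_{k-1}) = (p_5, q_5); compute convergents through index 5.
Convergents (p_i = a_i*p_{i-1} + p_{i-2}, q_i = a_i*q_{i-1} + q_{i-2} with p_{-2}=0, p_{-1}=1, q_{-2}=1, q_{-1}=0):
  i=0: a_0=24, p_0 = 24*1 + 0 = 24, q_0 = 24*0 + 1 = 1.
  i=1: a_1=3, p_1 = 3*24 + 1 = 73, q_1 = 3*1 + 0 = 3.
  i=2: a_2=2, p_2 = 2*73 + 24 = 170, q_2 = 2*3 + 1 = 7.
  i=3: a_3=4, p_3 = 4*170 + 73 = 753, q_3 = 4*7 + 3 = 31.
  i=4: a_4=2, p_4 = 2*753 + 170 = 1676, q_4 = 2*31 + 7 = 69.
  i=5: a_5=3, p_5 = 3*1676 + 753 = 5781, q_5 = 3*69 + 31 = 238.
Check: 5781^2 - 590*238^2 = 33419961 - 33419960 = 1, so (x, y) = (5781, 238) solves the equation, and by the theorem it is the least positive solution.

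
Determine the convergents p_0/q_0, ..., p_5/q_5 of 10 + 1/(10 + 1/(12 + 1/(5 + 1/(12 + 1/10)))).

Using the convergent recurrence p_i = a_i*p_{i-1} + p_{i-2}, q_i = a_i*q_{i-1} + q_{i-2} with p_{-2}=0, p_{-1}=1, q_{-2}=1, q_{-1}=0:
  i=0: a_0=10, p_0 = 10*1 + 0 = 10, q_0 = 10*0 + 1 = 1.
  i=1: a_1=10, p_1 = 10*10 + 1 = 101, q_1 = 10*1 + 0 = 10.
  i=2: a_2=12, p_2 = 12*101 + 10 = 1222, q_2 = 12*10 + 1 = 121.
  i=3: a_3=5, p_3 = 5*1222 + 101 = 6211, q_3 = 5*121 + 10 = 615.
  i=4: a_4=12, p_4 = 12*6211 + 1222 = 75754, q_4 = 12*615 + 121 = 7501.
  i=5: a_5=10, p_5 = 10*75754 + 6211 = 763751, q_5 = 10*7501 + 615 = 75625.

10/1, 101/10, 1222/121, 6211/615, 75754/7501, 763751/75625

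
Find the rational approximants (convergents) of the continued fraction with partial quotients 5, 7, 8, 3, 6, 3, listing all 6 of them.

5/1, 36/7, 293/57, 915/178, 5783/1125, 18264/3553

Using the convergent recurrence p_i = a_i*p_{i-1} + p_{i-2}, q_i = a_i*q_{i-1} + q_{i-2} with p_{-2}=0, p_{-1}=1, q_{-2}=1, q_{-1}=0:
  i=0: a_0=5, p_0 = 5*1 + 0 = 5, q_0 = 5*0 + 1 = 1.
  i=1: a_1=7, p_1 = 7*5 + 1 = 36, q_1 = 7*1 + 0 = 7.
  i=2: a_2=8, p_2 = 8*36 + 5 = 293, q_2 = 8*7 + 1 = 57.
  i=3: a_3=3, p_3 = 3*293 + 36 = 915, q_3 = 3*57 + 7 = 178.
  i=4: a_4=6, p_4 = 6*915 + 293 = 5783, q_4 = 6*178 + 57 = 1125.
  i=5: a_5=3, p_5 = 3*5783 + 915 = 18264, q_5 = 3*1125 + 178 = 3553.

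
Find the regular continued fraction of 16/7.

[2; 3, 2]

Run the Euclidean algorithm on 16 and 7; the successive quotients are the partial quotients a_0, a_1, ... (each step inverts the fractional part left over by the previous one):
  16 = 2*7 + 2, so a_0 = 2.
  7 = 3*2 + 1, so a_1 = 3.
  2 = 2*1 + 0, so a_2 = 2.
The remainder reaches 0 after 3 divisions, so the expansion has 3 partial quotients, read off in order.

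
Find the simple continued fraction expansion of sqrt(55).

Write x_i = (sqrt(55) + m_i)/d_i with (m_0, d_0) = (0, 1). a_0 = floor(sqrt(55)) = 7, since 7^2 = 49 <= 55 < 64 = 8^2.
Iterate m_{i+1} = d_i*a_i - m_i, d_{i+1} = (55 - m_{i+1}^2)/d_i, a_{i+1} = floor((a_0 + m_{i+1})/d_{i+1}):
  m_1 = 1*7 - 0 = 7, d_1 = (55 - 7^2)/1 = 6/1 = 6, a_1 = floor((7 + 7)/6) = 2.
  m_2 = 6*2 - 7 = 5, d_2 = (55 - 5^2)/6 = 30/6 = 5, a_2 = floor((7 + 5)/5) = 2.
  m_3 = 5*2 - 5 = 5, d_3 = (55 - 5^2)/5 = 30/5 = 6, a_3 = floor((7 + 5)/6) = 2.
  m_4 = 6*2 - 5 = 7, d_4 = (55 - 7^2)/6 = 6/6 = 1, a_4 = floor((7 + 7)/1) = 14.
  m_5 = 1*14 - 7 = 7, d_5 = (55 - 7^2)/1 = 6/1 = 6: (m_5, d_5) = (m_1, d_1) = (7, 6), so from here the quotients repeat a_1, ..., a_4; the period length is 4.
Hence the expansion of sqrt(55) is a_0 = 7 followed by the repeating block 2, 2, 2, 14 (period 4).

[7; (2, 2, 2, 14)]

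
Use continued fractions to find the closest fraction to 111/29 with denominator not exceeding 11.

23/6

Expand x = 111/29 as a continued fraction with the Euclidean algorithm:
  111 = 3*29 + 24, so a_0 = 3.
  29 = 1*24 + 5, so a_1 = 1.
  24 = 4*5 + 4, so a_2 = 4.
  5 = 1*4 + 1, so a_3 = 1.
  4 = 4*1 + 0, so a_4 = 4.
so x = [3; 1, 4, 1, 4].
Convergents (p_i = a_i*p_{i-1} + p_{i-2}, q_i = a_i*q_{i-1} + q_{i-2} with p_{-2}=0, p_{-1}=1, q_{-2}=1, q_{-1}=0), until the denominator exceeds 11:
  i=0: a_0=3, p_0 = 3*1 + 0 = 3, q_0 = 3*0 + 1 = 1.
  i=1: a_1=1, p_1 = 1*3 + 1 = 4, q_1 = 1*1 + 0 = 1.
  i=2: a_2=4, p_2 = 4*4 + 3 = 19, q_2 = 4*1 + 1 = 5.
  i=3: a_3=1, p_3 = 1*19 + 4 = 23, q_3 = 1*5 + 1 = 6.
  i=4: a_4=4, p_4 = 4*23 + 19 = 111, q_4 = 4*6 + 5 = 29.
q_4 = 29 > 11, so the last convergent with denominator <= 11 is p_3/q_3 = 23/6.
The closest fraction with denominator <= 11 is either p_3/q_3 or the intermediate fraction (k*p_3 + p_2)/(k*q_3 + q_2) with the largest k >= 1 whose denominator stays <= 11; these approach x as k grows, and every other convergent or intermediate fraction in range is farther away.
Largest k: floor((11 - q_2)/q_3) = floor((11 - 5)/6) = 1.
That gives (1*23 + 19)/(1*6 + 5) = 42/11.
Compare the errors: |x - 23/6| = |111*6 - 23*29|/(29*6) = 1/174, and |x - 42/11| = |111*11 - 42*29|/(29*11) = 3/319.
Cross-multiplying, 1*319 = 319 < 522 = 3*174, so 1/174 is smaller: the convergent 23/6 is closer to x than 42/11.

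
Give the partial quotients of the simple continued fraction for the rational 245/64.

[3; 1, 4, 1, 4, 2]

Run the Euclidean algorithm on 245 and 64; the successive quotients are the partial quotients a_0, a_1, ... (each step inverts the fractional part left over by the previous one):
  245 = 3*64 + 53, so a_0 = 3.
  64 = 1*53 + 11, so a_1 = 1.
  53 = 4*11 + 9, so a_2 = 4.
  11 = 1*9 + 2, so a_3 = 1.
  9 = 4*2 + 1, so a_4 = 4.
  2 = 2*1 + 0, so a_5 = 2.
The remainder reaches 0 after 6 divisions, so the expansion has 6 partial quotients, read off in order.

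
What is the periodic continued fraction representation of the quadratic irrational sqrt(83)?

[9; (9, 18)]

Write x_i = (sqrt(83) + m_i)/d_i with (m_0, d_0) = (0, 1). a_0 = floor(sqrt(83)) = 9, since 9^2 = 81 <= 83 < 100 = 10^2.
Iterate m_{i+1} = d_i*a_i - m_i, d_{i+1} = (83 - m_{i+1}^2)/d_i, a_{i+1} = floor((a_0 + m_{i+1})/d_{i+1}):
  m_1 = 1*9 - 0 = 9, d_1 = (83 - 9^2)/1 = 2/1 = 2, a_1 = floor((9 + 9)/2) = 9.
  m_2 = 2*9 - 9 = 9, d_2 = (83 - 9^2)/2 = 2/2 = 1, a_2 = floor((9 + 9)/1) = 18.
  m_3 = 1*18 - 9 = 9, d_3 = (83 - 9^2)/1 = 2/1 = 2: (m_3, d_3) = (m_1, d_1) = (9, 2), so from here the quotients repeat a_1, a_2; the period length is 2.
Hence the expansion of sqrt(83) is a_0 = 9 followed by the repeating block 9, 18 (period 2).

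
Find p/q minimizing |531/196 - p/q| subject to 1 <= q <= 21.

Expand x = 531/196 as a continued fraction with the Euclidean algorithm:
  531 = 2*196 + 139, so a_0 = 2.
  196 = 1*139 + 57, so a_1 = 1.
  139 = 2*57 + 25, so a_2 = 2.
  57 = 2*25 + 7, so a_3 = 2.
  25 = 3*7 + 4, so a_4 = 3.
  7 = 1*4 + 3, so a_5 = 1.
  4 = 1*3 + 1, so a_6 = 1.
  3 = 3*1 + 0, so a_7 = 3.
so x = [2; 1, 2, 2, 3, 1, 1, 3].
Convergents (p_i = a_i*p_{i-1} + p_{i-2}, q_i = a_i*q_{i-1} + q_{i-2} with p_{-2}=0, p_{-1}=1, q_{-2}=1, q_{-1}=0), until the denominator exceeds 21:
  i=0: a_0=2, p_0 = 2*1 + 0 = 2, q_0 = 2*0 + 1 = 1.
  i=1: a_1=1, p_1 = 1*2 + 1 = 3, q_1 = 1*1 + 0 = 1.
  i=2: a_2=2, p_2 = 2*3 + 2 = 8, q_2 = 2*1 + 1 = 3.
  i=3: a_3=2, p_3 = 2*8 + 3 = 19, q_3 = 2*3 + 1 = 7.
  i=4: a_4=3, p_4 = 3*19 + 8 = 65, q_4 = 3*7 + 3 = 24.
q_4 = 24 > 21, so the last convergent with denominator <= 21 is p_3/q_3 = 19/7.
The closest fraction with denominator <= 21 is either p_3/q_3 or the intermediate fraction (k*p_3 + p_2)/(k*q_3 + q_2) with the largest k >= 1 whose denominator stays <= 21; these approach x as k grows, and every other convergent or intermediate fraction in range is farther away.
Largest k: floor((21 - q_2)/q_3) = floor((21 - 3)/7) = 2.
That gives (2*19 + 8)/(2*7 + 3) = 46/17.
Compare the errors: |x - 19/7| = |531*7 - 19*196|/(196*7) = 7/1372, and |x - 46/17| = |531*17 - 46*196|/(196*17) = 11/3332.
Cross-multiplying, 11*1372 = 15092 < 23324 = 7*3332, so 11/3332 is smaller: the intermediate fraction 46/17 is closer to x than 19/7.

46/17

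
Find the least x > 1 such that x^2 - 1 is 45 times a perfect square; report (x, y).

(x, y) = (161, 24)

First expand sqrt(45) as a continued fraction. With x_i = (sqrt(45) + m_i)/d_i and (m_0, d_0) = (0, 1): a_0 = floor(sqrt(45)) = 6, since 6^2 = 36 <= 45 < 49 = 7^2.
Iterate m_{i+1} = d_i*a_i - m_i, d_{i+1} = (45 - m_{i+1}^2)/d_i, a_{i+1} = floor((a_0 + m_{i+1})/d_{i+1}):
  m_1 = 1*6 - 0 = 6, d_1 = (45 - 6^2)/1 = 9/1 = 9, a_1 = floor((6 + 6)/9) = 1.
  m_2 = 9*1 - 6 = 3, d_2 = (45 - 3^2)/9 = 36/9 = 4, a_2 = floor((6 + 3)/4) = 2.
  m_3 = 4*2 - 3 = 5, d_3 = (45 - 5^2)/4 = 20/4 = 5, a_3 = floor((6 + 5)/5) = 2.
  m_4 = 5*2 - 5 = 5, d_4 = (45 - 5^2)/5 = 20/5 = 4, a_4 = floor((6 + 5)/4) = 2.
  m_5 = 4*2 - 5 = 3, d_5 = (45 - 3^2)/4 = 36/4 = 9, a_5 = floor((6 + 3)/9) = 1.
  m_6 = 9*1 - 3 = 6, d_6 = (45 - 6^2)/9 = 9/9 = 1, a_6 = floor((6 + 6)/1) = 12.
  m_7 = 1*12 - 6 = 6, d_7 = (45 - 6^2)/1 = 9/1 = 9: (m_7, d_7) = (m_1, d_1) = (6, 9), so from here the quotients repeat a_1, ..., a_6; the period length is 6.
So sqrt(45) = [6; (1, 2, 2, 2, 1, 12)] with period length k = 6.
k is even, so the fundamental solution of x^2 - 45y^2 = 1 is (p_{k-1}, q_{k-1}) = (p_5, q_5); compute convergents through index 5.
Convergents (p_i = a_i*p_{i-1} + p_{i-2}, q_i = a_i*q_{i-1} + q_{i-2} with p_{-2}=0, p_{-1}=1, q_{-2}=1, q_{-1}=0):
  i=0: a_0=6, p_0 = 6*1 + 0 = 6, q_0 = 6*0 + 1 = 1.
  i=1: a_1=1, p_1 = 1*6 + 1 = 7, q_1 = 1*1 + 0 = 1.
  i=2: a_2=2, p_2 = 2*7 + 6 = 20, q_2 = 2*1 + 1 = 3.
  i=3: a_3=2, p_3 = 2*20 + 7 = 47, q_3 = 2*3 + 1 = 7.
  i=4: a_4=2, p_4 = 2*47 + 20 = 114, q_4 = 2*7 + 3 = 17.
  i=5: a_5=1, p_5 = 1*114 + 47 = 161, q_5 = 1*17 + 7 = 24.
Check: 161^2 - 45*24^2 = 25921 - 25920 = 1, so (x, y) = (161, 24) solves the equation, and by the theorem it is the least positive solution.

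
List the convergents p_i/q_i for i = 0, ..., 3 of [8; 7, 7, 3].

8/1, 57/7, 407/50, 1278/157

Using the convergent recurrence p_i = a_i*p_{i-1} + p_{i-2}, q_i = a_i*q_{i-1} + q_{i-2} with p_{-2}=0, p_{-1}=1, q_{-2}=1, q_{-1}=0:
  i=0: a_0=8, p_0 = 8*1 + 0 = 8, q_0 = 8*0 + 1 = 1.
  i=1: a_1=7, p_1 = 7*8 + 1 = 57, q_1 = 7*1 + 0 = 7.
  i=2: a_2=7, p_2 = 7*57 + 8 = 407, q_2 = 7*7 + 1 = 50.
  i=3: a_3=3, p_3 = 3*407 + 57 = 1278, q_3 = 3*50 + 7 = 157.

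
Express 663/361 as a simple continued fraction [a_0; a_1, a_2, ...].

[1; 1, 5, 8, 2, 3]

Run the Euclidean algorithm on 663 and 361; the successive quotients are the partial quotients a_0, a_1, ... (each step inverts the fractional part left over by the previous one):
  663 = 1*361 + 302, so a_0 = 1.
  361 = 1*302 + 59, so a_1 = 1.
  302 = 5*59 + 7, so a_2 = 5.
  59 = 8*7 + 3, so a_3 = 8.
  7 = 2*3 + 1, so a_4 = 2.
  3 = 3*1 + 0, so a_5 = 3.
The remainder reaches 0 after 6 divisions, so the expansion has 6 partial quotients, read off in order.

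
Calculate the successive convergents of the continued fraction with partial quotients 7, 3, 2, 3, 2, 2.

7/1, 22/3, 51/7, 175/24, 401/55, 977/134

Using the convergent recurrence p_i = a_i*p_{i-1} + p_{i-2}, q_i = a_i*q_{i-1} + q_{i-2} with p_{-2}=0, p_{-1}=1, q_{-2}=1, q_{-1}=0:
  i=0: a_0=7, p_0 = 7*1 + 0 = 7, q_0 = 7*0 + 1 = 1.
  i=1: a_1=3, p_1 = 3*7 + 1 = 22, q_1 = 3*1 + 0 = 3.
  i=2: a_2=2, p_2 = 2*22 + 7 = 51, q_2 = 2*3 + 1 = 7.
  i=3: a_3=3, p_3 = 3*51 + 22 = 175, q_3 = 3*7 + 3 = 24.
  i=4: a_4=2, p_4 = 2*175 + 51 = 401, q_4 = 2*24 + 7 = 55.
  i=5: a_5=2, p_5 = 2*401 + 175 = 977, q_5 = 2*55 + 24 = 134.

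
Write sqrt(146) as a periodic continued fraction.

[12; (12, 24)]

Write x_i = (sqrt(146) + m_i)/d_i with (m_0, d_0) = (0, 1). a_0 = floor(sqrt(146)) = 12, since 12^2 = 144 <= 146 < 169 = 13^2.
Iterate m_{i+1} = d_i*a_i - m_i, d_{i+1} = (146 - m_{i+1}^2)/d_i, a_{i+1} = floor((a_0 + m_{i+1})/d_{i+1}):
  m_1 = 1*12 - 0 = 12, d_1 = (146 - 12^2)/1 = 2/1 = 2, a_1 = floor((12 + 12)/2) = 12.
  m_2 = 2*12 - 12 = 12, d_2 = (146 - 12^2)/2 = 2/2 = 1, a_2 = floor((12 + 12)/1) = 24.
  m_3 = 1*24 - 12 = 12, d_3 = (146 - 12^2)/1 = 2/1 = 2: (m_3, d_3) = (m_1, d_1) = (12, 2), so from here the quotients repeat a_1, a_2; the period length is 2.
Hence the expansion of sqrt(146) is a_0 = 12 followed by the repeating block 12, 24 (period 2).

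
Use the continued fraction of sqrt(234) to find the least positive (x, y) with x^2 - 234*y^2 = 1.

(x, y) = (5201, 340)

First expand sqrt(234) as a continued fraction. With x_i = (sqrt(234) + m_i)/d_i and (m_0, d_0) = (0, 1): a_0 = floor(sqrt(234)) = 15, since 15^2 = 225 <= 234 < 256 = 16^2.
Iterate m_{i+1} = d_i*a_i - m_i, d_{i+1} = (234 - m_{i+1}^2)/d_i, a_{i+1} = floor((a_0 + m_{i+1})/d_{i+1}):
  m_1 = 1*15 - 0 = 15, d_1 = (234 - 15^2)/1 = 9/1 = 9, a_1 = floor((15 + 15)/9) = 3.
  m_2 = 9*3 - 15 = 12, d_2 = (234 - 12^2)/9 = 90/9 = 10, a_2 = floor((15 + 12)/10) = 2.
  m_3 = 10*2 - 12 = 8, d_3 = (234 - 8^2)/10 = 170/10 = 17, a_3 = floor((15 + 8)/17) = 1.
  m_4 = 17*1 - 8 = 9, d_4 = (234 - 9^2)/17 = 153/17 = 9, a_4 = floor((15 + 9)/9) = 2.
  m_5 = 9*2 - 9 = 9, d_5 = (234 - 9^2)/9 = 153/9 = 17, a_5 = floor((15 + 9)/17) = 1.
  m_6 = 17*1 - 9 = 8, d_6 = (234 - 8^2)/17 = 170/17 = 10, a_6 = floor((15 + 8)/10) = 2.
  m_7 = 10*2 - 8 = 12, d_7 = (234 - 12^2)/10 = 90/10 = 9, a_7 = floor((15 + 12)/9) = 3.
  m_8 = 9*3 - 12 = 15, d_8 = (234 - 15^2)/9 = 9/9 = 1, a_8 = floor((15 + 15)/1) = 30.
  m_9 = 1*30 - 15 = 15, d_9 = (234 - 15^2)/1 = 9/1 = 9: (m_9, d_9) = (m_1, d_1) = (15, 9), so from here the quotients repeat a_1, ..., a_8; the period length is 8.
So sqrt(234) = [15; (3, 2, 1, 2, 1, 2, 3, 30)] with period length k = 8.
k is even, so the fundamental solution of x^2 - 234y^2 = 1 is (p_{k-1}, q_{k-1}) = (p_7, q_7); compute convergents through index 7.
Convergents (p_i = a_i*p_{i-1} + p_{i-2}, q_i = a_i*q_{i-1} + q_{i-2} with p_{-2}=0, p_{-1}=1, q_{-2}=1, q_{-1}=0):
  i=0: a_0=15, p_0 = 15*1 + 0 = 15, q_0 = 15*0 + 1 = 1.
  i=1: a_1=3, p_1 = 3*15 + 1 = 46, q_1 = 3*1 + 0 = 3.
  i=2: a_2=2, p_2 = 2*46 + 15 = 107, q_2 = 2*3 + 1 = 7.
  i=3: a_3=1, p_3 = 1*107 + 46 = 153, q_3 = 1*7 + 3 = 10.
  i=4: a_4=2, p_4 = 2*153 + 107 = 413, q_4 = 2*10 + 7 = 27.
  i=5: a_5=1, p_5 = 1*413 + 153 = 566, q_5 = 1*27 + 10 = 37.
  i=6: a_6=2, p_6 = 2*566 + 413 = 1545, q_6 = 2*37 + 27 = 101.
  i=7: a_7=3, p_7 = 3*1545 + 566 = 5201, q_7 = 3*101 + 37 = 340.
Check: 5201^2 - 234*340^2 = 27050401 - 27050400 = 1, so (x, y) = (5201, 340) solves the equation, and by the theorem it is the least positive solution.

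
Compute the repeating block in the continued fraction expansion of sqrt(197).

[14; (28)]

Write x_i = (sqrt(197) + m_i)/d_i with (m_0, d_0) = (0, 1). a_0 = floor(sqrt(197)) = 14, since 14^2 = 196 <= 197 < 225 = 15^2.
Iterate m_{i+1} = d_i*a_i - m_i, d_{i+1} = (197 - m_{i+1}^2)/d_i, a_{i+1} = floor((a_0 + m_{i+1})/d_{i+1}):
  m_1 = 1*14 - 0 = 14, d_1 = (197 - 14^2)/1 = 1/1 = 1, a_1 = floor((14 + 14)/1) = 28.
  m_2 = 1*28 - 14 = 14, d_2 = (197 - 14^2)/1 = 1/1 = 1: (m_2, d_2) = (m_1, d_1) = (14, 1), so from here the quotient a_1 repeats; the period length is 1.
Hence the expansion of sqrt(197) is a_0 = 14 followed by the repeating block 28 (period 1).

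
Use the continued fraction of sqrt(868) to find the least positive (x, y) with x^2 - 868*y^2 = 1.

First expand sqrt(868) as a continued fraction. With x_i = (sqrt(868) + m_i)/d_i and (m_0, d_0) = (0, 1): a_0 = floor(sqrt(868)) = 29, since 29^2 = 841 <= 868 < 900 = 30^2.
Iterate m_{i+1} = d_i*a_i - m_i, d_{i+1} = (868 - m_{i+1}^2)/d_i, a_{i+1} = floor((a_0 + m_{i+1})/d_{i+1}):
  m_1 = 1*29 - 0 = 29, d_1 = (868 - 29^2)/1 = 27/1 = 27, a_1 = floor((29 + 29)/27) = 2.
  m_2 = 27*2 - 29 = 25, d_2 = (868 - 25^2)/27 = 243/27 = 9, a_2 = floor((29 + 25)/9) = 6.
  m_3 = 9*6 - 25 = 29, d_3 = (868 - 29^2)/9 = 27/9 = 3, a_3 = floor((29 + 29)/3) = 19.
  m_4 = 3*19 - 29 = 28, d_4 = (868 - 28^2)/3 = 84/3 = 28, a_4 = floor((29 + 28)/28) = 2.
  m_5 = 28*2 - 28 = 28, d_5 = (868 - 28^2)/28 = 84/28 = 3, a_5 = floor((29 + 28)/3) = 19.
  m_6 = 3*19 - 28 = 29, d_6 = (868 - 29^2)/3 = 27/3 = 9, a_6 = floor((29 + 29)/9) = 6.
  m_7 = 9*6 - 29 = 25, d_7 = (868 - 25^2)/9 = 243/9 = 27, a_7 = floor((29 + 25)/27) = 2.
  m_8 = 27*2 - 25 = 29, d_8 = (868 - 29^2)/27 = 27/27 = 1, a_8 = floor((29 + 29)/1) = 58.
  m_9 = 1*58 - 29 = 29, d_9 = (868 - 29^2)/1 = 27/1 = 27: (m_9, d_9) = (m_1, d_1) = (29, 27), so from here the quotients repeat a_1, ..., a_8; the period length is 8.
So sqrt(868) = [29; (2, 6, 19, 2, 19, 6, 2, 58)] with period length k = 8.
k is even, so the fundamental solution of x^2 - 868y^2 = 1 is (p_{k-1}, q_{k-1}) = (p_7, q_7); compute convergents through index 7.
Convergents (p_i = a_i*p_{i-1} + p_{i-2}, q_i = a_i*q_{i-1} + q_{i-2} with p_{-2}=0, p_{-1}=1, q_{-2}=1, q_{-1}=0):
  i=0: a_0=29, p_0 = 29*1 + 0 = 29, q_0 = 29*0 + 1 = 1.
  i=1: a_1=2, p_1 = 2*29 + 1 = 59, q_1 = 2*1 + 0 = 2.
  i=2: a_2=6, p_2 = 6*59 + 29 = 383, q_2 = 6*2 + 1 = 13.
  i=3: a_3=19, p_3 = 19*383 + 59 = 7336, q_3 = 19*13 + 2 = 249.
  i=4: a_4=2, p_4 = 2*7336 + 383 = 15055, q_4 = 2*249 + 13 = 511.
  i=5: a_5=19, p_5 = 19*15055 + 7336 = 293381, q_5 = 19*511 + 249 = 9958.
  i=6: a_6=6, p_6 = 6*293381 + 15055 = 1775341, q_6 = 6*9958 + 511 = 60259.
  i=7: a_7=2, p_7 = 2*1775341 + 293381 = 3844063, q_7 = 2*60259 + 9958 = 130476.
Check: 3844063^2 - 868*130476^2 = 14776820347969 - 14776820347968 = 1, so (x, y) = (3844063, 130476) solves the equation, and by the theorem it is the least positive solution.

(x, y) = (3844063, 130476)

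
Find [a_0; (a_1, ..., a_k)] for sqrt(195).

[13; (1, 26)]

Write x_i = (sqrt(195) + m_i)/d_i with (m_0, d_0) = (0, 1). a_0 = floor(sqrt(195)) = 13, since 13^2 = 169 <= 195 < 196 = 14^2.
Iterate m_{i+1} = d_i*a_i - m_i, d_{i+1} = (195 - m_{i+1}^2)/d_i, a_{i+1} = floor((a_0 + m_{i+1})/d_{i+1}):
  m_1 = 1*13 - 0 = 13, d_1 = (195 - 13^2)/1 = 26/1 = 26, a_1 = floor((13 + 13)/26) = 1.
  m_2 = 26*1 - 13 = 13, d_2 = (195 - 13^2)/26 = 26/26 = 1, a_2 = floor((13 + 13)/1) = 26.
  m_3 = 1*26 - 13 = 13, d_3 = (195 - 13^2)/1 = 26/1 = 26: (m_3, d_3) = (m_1, d_1) = (13, 26), so from here the quotients repeat a_1, a_2; the period length is 2.
Hence the expansion of sqrt(195) is a_0 = 13 followed by the repeating block 1, 26 (period 2).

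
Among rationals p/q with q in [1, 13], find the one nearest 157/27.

Expand x = 157/27 as a continued fraction with the Euclidean algorithm:
  157 = 5*27 + 22, so a_0 = 5.
  27 = 1*22 + 5, so a_1 = 1.
  22 = 4*5 + 2, so a_2 = 4.
  5 = 2*2 + 1, so a_3 = 2.
  2 = 2*1 + 0, so a_4 = 2.
so x = [5; 1, 4, 2, 2].
Convergents (p_i = a_i*p_{i-1} + p_{i-2}, q_i = a_i*q_{i-1} + q_{i-2} with p_{-2}=0, p_{-1}=1, q_{-2}=1, q_{-1}=0), until the denominator exceeds 13:
  i=0: a_0=5, p_0 = 5*1 + 0 = 5, q_0 = 5*0 + 1 = 1.
  i=1: a_1=1, p_1 = 1*5 + 1 = 6, q_1 = 1*1 + 0 = 1.
  i=2: a_2=4, p_2 = 4*6 + 5 = 29, q_2 = 4*1 + 1 = 5.
  i=3: a_3=2, p_3 = 2*29 + 6 = 64, q_3 = 2*5 + 1 = 11.
  i=4: a_4=2, p_4 = 2*64 + 29 = 157, q_4 = 2*11 + 5 = 27.
q_4 = 27 > 13, so the last convergent with denominator <= 13 is p_3/q_3 = 64/11.
The closest fraction with denominator <= 13 is either p_3/q_3 or the intermediate fraction (k*p_3 + p_2)/(k*q_3 + q_2) with the largest k >= 1 whose denominator stays <= 13; these approach x as k grows, and every other convergent or intermediate fraction in range is farther away.
Largest k: floor((13 - q_2)/q_3) = floor((13 - 5)/11) = 0.
Since k = 0, no intermediate fraction beyond p_3/q_3 has denominator <= 13, so the convergent 64/11 is the closest (its error is |157*11 - 64*27|/(27*11) = 1/297).

64/11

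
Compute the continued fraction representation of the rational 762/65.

[11; 1, 2, 1, 1, 1, 1, 3]

Run the Euclidean algorithm on 762 and 65; the successive quotients are the partial quotients a_0, a_1, ... (each step inverts the fractional part left over by the previous one):
  762 = 11*65 + 47, so a_0 = 11.
  65 = 1*47 + 18, so a_1 = 1.
  47 = 2*18 + 11, so a_2 = 2.
  18 = 1*11 + 7, so a_3 = 1.
  11 = 1*7 + 4, so a_4 = 1.
  7 = 1*4 + 3, so a_5 = 1.
  4 = 1*3 + 1, so a_6 = 1.
  3 = 3*1 + 0, so a_7 = 3.
The remainder reaches 0 after 8 divisions, so the expansion has 8 partial quotients, read off in order.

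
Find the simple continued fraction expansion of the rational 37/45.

Run the Euclidean algorithm on 37 and 45; the successive quotients are the partial quotients a_0, a_1, ... (each step inverts the fractional part left over by the previous one):
  37 = 0*45 + 37, so a_0 = 0.
  45 = 1*37 + 8, so a_1 = 1.
  37 = 4*8 + 5, so a_2 = 4.
  8 = 1*5 + 3, so a_3 = 1.
  5 = 1*3 + 2, so a_4 = 1.
  3 = 1*2 + 1, so a_5 = 1.
  2 = 2*1 + 0, so a_6 = 2.
The remainder reaches 0 after 7 divisions, so the expansion has 7 partial quotients, read off in order.

[0; 1, 4, 1, 1, 1, 2]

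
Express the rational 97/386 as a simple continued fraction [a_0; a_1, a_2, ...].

[0; 3, 1, 47, 2]

Run the Euclidean algorithm on 97 and 386; the successive quotients are the partial quotients a_0, a_1, ... (each step inverts the fractional part left over by the previous one):
  97 = 0*386 + 97, so a_0 = 0.
  386 = 3*97 + 95, so a_1 = 3.
  97 = 1*95 + 2, so a_2 = 1.
  95 = 47*2 + 1, so a_3 = 47.
  2 = 2*1 + 0, so a_4 = 2.
The remainder reaches 0 after 5 divisions, so the expansion has 5 partial quotients, read off in order.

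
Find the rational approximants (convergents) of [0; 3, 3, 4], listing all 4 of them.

0/1, 1/3, 3/10, 13/43

Using the convergent recurrence p_i = a_i*p_{i-1} + p_{i-2}, q_i = a_i*q_{i-1} + q_{i-2} with p_{-2}=0, p_{-1}=1, q_{-2}=1, q_{-1}=0:
  i=0: a_0=0, p_0 = 0*1 + 0 = 0, q_0 = 0*0 + 1 = 1.
  i=1: a_1=3, p_1 = 3*0 + 1 = 1, q_1 = 3*1 + 0 = 3.
  i=2: a_2=3, p_2 = 3*1 + 0 = 3, q_2 = 3*3 + 1 = 10.
  i=3: a_3=4, p_3 = 4*3 + 1 = 13, q_3 = 4*10 + 3 = 43.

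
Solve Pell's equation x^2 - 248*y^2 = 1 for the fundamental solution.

(x, y) = (63, 4)

First expand sqrt(248) as a continued fraction. With x_i = (sqrt(248) + m_i)/d_i and (m_0, d_0) = (0, 1): a_0 = floor(sqrt(248)) = 15, since 15^2 = 225 <= 248 < 256 = 16^2.
Iterate m_{i+1} = d_i*a_i - m_i, d_{i+1} = (248 - m_{i+1}^2)/d_i, a_{i+1} = floor((a_0 + m_{i+1})/d_{i+1}):
  m_1 = 1*15 - 0 = 15, d_1 = (248 - 15^2)/1 = 23/1 = 23, a_1 = floor((15 + 15)/23) = 1.
  m_2 = 23*1 - 15 = 8, d_2 = (248 - 8^2)/23 = 184/23 = 8, a_2 = floor((15 + 8)/8) = 2.
  m_3 = 8*2 - 8 = 8, d_3 = (248 - 8^2)/8 = 184/8 = 23, a_3 = floor((15 + 8)/23) = 1.
  m_4 = 23*1 - 8 = 15, d_4 = (248 - 15^2)/23 = 23/23 = 1, a_4 = floor((15 + 15)/1) = 30.
  m_5 = 1*30 - 15 = 15, d_5 = (248 - 15^2)/1 = 23/1 = 23: (m_5, d_5) = (m_1, d_1) = (15, 23), so from here the quotients repeat a_1, ..., a_4; the period length is 4.
So sqrt(248) = [15; (1, 2, 1, 30)] with period length k = 4.
k is even, so the fundamental solution of x^2 - 248y^2 = 1 is (p_{k-1}, q_{k-1}) = (p_3, q_3); compute convergents through index 3.
Convergents (p_i = a_i*p_{i-1} + p_{i-2}, q_i = a_i*q_{i-1} + q_{i-2} with p_{-2}=0, p_{-1}=1, q_{-2}=1, q_{-1}=0):
  i=0: a_0=15, p_0 = 15*1 + 0 = 15, q_0 = 15*0 + 1 = 1.
  i=1: a_1=1, p_1 = 1*15 + 1 = 16, q_1 = 1*1 + 0 = 1.
  i=2: a_2=2, p_2 = 2*16 + 15 = 47, q_2 = 2*1 + 1 = 3.
  i=3: a_3=1, p_3 = 1*47 + 16 = 63, q_3 = 1*3 + 1 = 4.
Check: 63^2 - 248*4^2 = 3969 - 3968 = 1, so (x, y) = (63, 4) solves the equation, and by the theorem it is the least positive solution.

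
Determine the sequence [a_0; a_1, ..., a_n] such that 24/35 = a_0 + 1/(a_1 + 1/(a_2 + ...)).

Run the Euclidean algorithm on 24 and 35; the successive quotients are the partial quotients a_0, a_1, ... (each step inverts the fractional part left over by the previous one):
  24 = 0*35 + 24, so a_0 = 0.
  35 = 1*24 + 11, so a_1 = 1.
  24 = 2*11 + 2, so a_2 = 2.
  11 = 5*2 + 1, so a_3 = 5.
  2 = 2*1 + 0, so a_4 = 2.
The remainder reaches 0 after 5 divisions, so the expansion has 5 partial quotients, read off in order.

[0; 1, 2, 5, 2]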